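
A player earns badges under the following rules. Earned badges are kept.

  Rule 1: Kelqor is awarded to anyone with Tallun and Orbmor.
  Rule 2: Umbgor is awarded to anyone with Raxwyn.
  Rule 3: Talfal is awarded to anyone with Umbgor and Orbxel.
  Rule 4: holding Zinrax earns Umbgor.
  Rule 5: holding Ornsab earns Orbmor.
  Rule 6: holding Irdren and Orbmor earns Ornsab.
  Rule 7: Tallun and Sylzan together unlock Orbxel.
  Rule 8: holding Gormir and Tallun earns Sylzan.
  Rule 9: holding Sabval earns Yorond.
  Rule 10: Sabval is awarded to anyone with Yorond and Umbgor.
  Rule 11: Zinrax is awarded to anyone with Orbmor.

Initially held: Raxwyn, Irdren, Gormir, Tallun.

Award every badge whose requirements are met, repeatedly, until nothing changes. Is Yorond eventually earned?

Yorond would need Sabval (Rule 9), but Sabval is never earned.

No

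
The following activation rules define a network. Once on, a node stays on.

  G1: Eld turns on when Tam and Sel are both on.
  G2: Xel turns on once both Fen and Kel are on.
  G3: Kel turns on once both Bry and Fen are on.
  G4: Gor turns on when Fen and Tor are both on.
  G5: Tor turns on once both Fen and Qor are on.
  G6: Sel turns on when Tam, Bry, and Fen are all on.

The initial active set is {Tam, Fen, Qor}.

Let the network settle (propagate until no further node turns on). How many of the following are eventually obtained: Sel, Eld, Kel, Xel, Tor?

Fen and Qor are on, so Tor turns on (G5).
Sel would need Tam, Bry, and Fen (G6), but Bry never turns on.
Eld would need Tam and Sel (G1), but Sel never turns on.
Kel would need Bry and Fen (G3), but Bry never turns on.
Xel would need Fen and Kel (G2), but Kel never turns on.
Tor: reached.
Reached: Tor — 1 of the 5.

1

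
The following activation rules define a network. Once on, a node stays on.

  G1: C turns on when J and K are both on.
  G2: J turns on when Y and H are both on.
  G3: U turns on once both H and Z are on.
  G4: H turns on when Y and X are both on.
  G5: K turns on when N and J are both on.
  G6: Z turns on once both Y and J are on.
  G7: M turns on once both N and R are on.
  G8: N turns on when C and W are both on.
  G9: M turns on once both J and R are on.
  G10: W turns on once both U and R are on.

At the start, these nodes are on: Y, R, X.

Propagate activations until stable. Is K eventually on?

K would need N and J (G5), but N never turns on.

No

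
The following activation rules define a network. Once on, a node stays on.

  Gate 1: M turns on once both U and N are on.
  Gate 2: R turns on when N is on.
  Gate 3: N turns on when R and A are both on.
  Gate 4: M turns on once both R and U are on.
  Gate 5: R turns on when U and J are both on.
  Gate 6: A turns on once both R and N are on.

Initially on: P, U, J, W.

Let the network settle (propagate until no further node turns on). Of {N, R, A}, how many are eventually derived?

U and J are on, so R turns on (Gate 5).
N would need R and A (Gate 3), but A never turns on.
R: reached.
A would need R and N (Gate 6), but N never turns on.
Reached: R — 1 of the 3.

1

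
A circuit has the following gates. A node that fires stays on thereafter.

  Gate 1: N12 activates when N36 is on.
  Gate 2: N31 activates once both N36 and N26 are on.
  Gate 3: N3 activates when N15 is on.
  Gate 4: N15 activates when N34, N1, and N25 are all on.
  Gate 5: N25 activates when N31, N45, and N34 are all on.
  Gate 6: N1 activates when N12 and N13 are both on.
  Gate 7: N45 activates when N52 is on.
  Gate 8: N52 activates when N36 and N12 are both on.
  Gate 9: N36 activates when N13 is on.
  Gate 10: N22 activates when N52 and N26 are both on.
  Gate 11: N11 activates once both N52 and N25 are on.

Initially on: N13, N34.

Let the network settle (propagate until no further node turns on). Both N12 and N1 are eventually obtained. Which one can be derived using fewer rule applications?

N12

N12: Gate 9: N13 on → N36 on. Gate 1: N36 on → N12 on. [2 rule applications]
N1: Gate 9: N13 on → N36 on. N36 is on, so N12 activates (Gate 1). Gate 6: N12 and N13 on → N1 on. [3 rule applications]
N12 needs fewer.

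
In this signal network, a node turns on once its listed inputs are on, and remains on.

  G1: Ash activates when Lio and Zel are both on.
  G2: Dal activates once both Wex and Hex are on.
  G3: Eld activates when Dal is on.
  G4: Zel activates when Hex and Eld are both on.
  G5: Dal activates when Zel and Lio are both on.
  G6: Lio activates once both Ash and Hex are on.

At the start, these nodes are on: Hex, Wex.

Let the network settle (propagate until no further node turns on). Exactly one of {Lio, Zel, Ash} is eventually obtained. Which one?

Zel

G2: Wex and Hex on → Dal on.
Dal is on, so Eld activates (G3).
G4: Hex and Eld on → Zel on.
Lio would need Ash and Hex (G6), but Ash never turns on. Ash would need Lio and Zel (G1), but Lio never turns on.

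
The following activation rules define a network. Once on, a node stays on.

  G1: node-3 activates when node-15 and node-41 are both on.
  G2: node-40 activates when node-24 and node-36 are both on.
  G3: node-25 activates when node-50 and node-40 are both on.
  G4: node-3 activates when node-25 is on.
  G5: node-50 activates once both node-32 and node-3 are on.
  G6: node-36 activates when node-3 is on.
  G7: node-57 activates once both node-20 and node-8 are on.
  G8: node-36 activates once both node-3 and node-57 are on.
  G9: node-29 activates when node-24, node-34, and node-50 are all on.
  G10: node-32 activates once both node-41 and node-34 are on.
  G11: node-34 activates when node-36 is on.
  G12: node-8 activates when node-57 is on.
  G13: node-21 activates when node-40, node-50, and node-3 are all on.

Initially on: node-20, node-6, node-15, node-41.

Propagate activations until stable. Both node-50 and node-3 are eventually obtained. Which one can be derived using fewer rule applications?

node-3: G1: node-15 and node-41 on → node-3 on. [1 rule application]
node-50: node-15 and node-41 are on, so node-3 activates (G1). G6: node-3 on → node-36 on. G11: node-36 on → node-34 on. node-41 and node-34 are on, so node-32 activates (G10). node-32 and node-3 are on, so node-50 activates (G5). [5 rule applications]
node-3 needs fewer.

node-3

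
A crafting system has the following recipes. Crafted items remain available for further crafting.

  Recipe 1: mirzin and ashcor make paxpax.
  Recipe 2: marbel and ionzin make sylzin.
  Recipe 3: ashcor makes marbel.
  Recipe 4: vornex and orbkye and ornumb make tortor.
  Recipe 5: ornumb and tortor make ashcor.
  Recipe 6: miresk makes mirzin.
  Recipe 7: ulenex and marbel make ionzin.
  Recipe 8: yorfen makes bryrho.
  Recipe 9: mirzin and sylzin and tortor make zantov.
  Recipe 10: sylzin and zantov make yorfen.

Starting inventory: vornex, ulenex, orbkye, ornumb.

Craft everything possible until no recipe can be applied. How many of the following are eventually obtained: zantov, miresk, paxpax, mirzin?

zantov would need mirzin, sylzin, and tortor (Recipe 9), but mirzin is never obtained.
No rule produces miresk, and it is not given.
paxpax would need mirzin and ashcor (Recipe 1), but mirzin is never obtained.
mirzin would need miresk (Recipe 6), but miresk is never obtained.
None of the 4 are reached.

0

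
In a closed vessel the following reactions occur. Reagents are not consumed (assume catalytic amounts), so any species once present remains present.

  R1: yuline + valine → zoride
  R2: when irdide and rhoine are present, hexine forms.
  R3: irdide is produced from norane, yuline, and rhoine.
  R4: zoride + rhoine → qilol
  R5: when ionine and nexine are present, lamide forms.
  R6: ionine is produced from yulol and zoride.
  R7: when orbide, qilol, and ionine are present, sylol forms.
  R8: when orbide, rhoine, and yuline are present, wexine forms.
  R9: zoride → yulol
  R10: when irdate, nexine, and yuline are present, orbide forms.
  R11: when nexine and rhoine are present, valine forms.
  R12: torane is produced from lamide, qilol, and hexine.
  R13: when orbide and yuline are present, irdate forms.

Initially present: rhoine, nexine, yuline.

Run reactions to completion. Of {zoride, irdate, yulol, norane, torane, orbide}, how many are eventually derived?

2

nexine and rhoine present → valine forms (R11).
yuline and valine present → zoride forms (R1).
zoride present → yulol forms (R9).
zoride: reached.
irdate would need orbide and yuline (R13), but orbide never forms.
yulol: reached.
No rule produces norane, and it is not given.
torane would need lamide, qilol, and hexine (R12), but hexine never forms.
orbide would need irdate, nexine, and yuline (R10), but irdate never forms.
Reached: zoride and yulol — 2 of the 6.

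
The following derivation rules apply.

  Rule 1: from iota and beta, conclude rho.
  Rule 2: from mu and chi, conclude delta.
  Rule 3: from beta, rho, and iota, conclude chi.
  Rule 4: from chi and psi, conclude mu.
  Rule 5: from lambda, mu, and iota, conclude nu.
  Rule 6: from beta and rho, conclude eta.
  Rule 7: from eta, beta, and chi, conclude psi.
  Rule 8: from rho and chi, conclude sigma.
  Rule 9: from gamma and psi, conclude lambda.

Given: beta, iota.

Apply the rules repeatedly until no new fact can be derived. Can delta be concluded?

iota and beta hold, so rho follows (Rule 1).
From beta, rho, and iota, Rule 3 gives chi.
From beta and rho, Rule 6 gives eta.
From eta, beta, and chi, Rule 7 gives psi.
From chi and psi, Rule 4 gives mu.
From mu and chi, Rule 2 gives delta.

Yes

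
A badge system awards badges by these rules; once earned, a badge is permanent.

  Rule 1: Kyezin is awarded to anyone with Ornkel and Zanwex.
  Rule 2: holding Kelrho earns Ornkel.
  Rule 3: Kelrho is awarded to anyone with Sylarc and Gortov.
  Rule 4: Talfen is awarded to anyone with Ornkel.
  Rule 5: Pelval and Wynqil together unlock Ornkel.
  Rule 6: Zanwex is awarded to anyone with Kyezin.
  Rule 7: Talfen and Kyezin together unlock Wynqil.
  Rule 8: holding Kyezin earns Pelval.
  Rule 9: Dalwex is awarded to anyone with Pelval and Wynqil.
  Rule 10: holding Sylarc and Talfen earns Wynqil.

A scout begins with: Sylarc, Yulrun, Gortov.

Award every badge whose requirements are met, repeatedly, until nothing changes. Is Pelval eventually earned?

Pelval would need Kyezin (Rule 8), but Kyezin is never earned.

No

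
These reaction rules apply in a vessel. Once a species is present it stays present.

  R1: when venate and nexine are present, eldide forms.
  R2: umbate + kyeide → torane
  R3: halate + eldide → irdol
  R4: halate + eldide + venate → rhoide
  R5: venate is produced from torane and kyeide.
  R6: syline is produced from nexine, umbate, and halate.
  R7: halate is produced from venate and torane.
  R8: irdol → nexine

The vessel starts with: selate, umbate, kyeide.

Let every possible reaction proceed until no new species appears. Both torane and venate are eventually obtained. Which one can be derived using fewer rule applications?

torane: umbate and kyeide present → torane forms (R2). [1 rule application]
venate: umbate and kyeide present → torane forms (R2). torane and kyeide present → venate forms (R5). [2 rule applications]
torane needs fewer.

torane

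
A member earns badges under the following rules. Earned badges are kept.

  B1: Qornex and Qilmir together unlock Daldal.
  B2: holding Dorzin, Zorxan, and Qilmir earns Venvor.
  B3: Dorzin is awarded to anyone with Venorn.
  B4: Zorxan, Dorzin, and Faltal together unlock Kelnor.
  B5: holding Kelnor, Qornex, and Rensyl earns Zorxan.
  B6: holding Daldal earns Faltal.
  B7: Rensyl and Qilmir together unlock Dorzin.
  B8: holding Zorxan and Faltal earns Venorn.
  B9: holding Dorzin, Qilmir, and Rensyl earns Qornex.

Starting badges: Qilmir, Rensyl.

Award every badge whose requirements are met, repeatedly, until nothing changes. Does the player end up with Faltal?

Yes

With Rensyl and Qilmir, Dorzin is earned (B7).
With Dorzin, Qilmir, and Rensyl, Qornex is earned (B9).
With Qornex and Qilmir, Daldal is earned (B1).
With Daldal, Faltal is earned (B6).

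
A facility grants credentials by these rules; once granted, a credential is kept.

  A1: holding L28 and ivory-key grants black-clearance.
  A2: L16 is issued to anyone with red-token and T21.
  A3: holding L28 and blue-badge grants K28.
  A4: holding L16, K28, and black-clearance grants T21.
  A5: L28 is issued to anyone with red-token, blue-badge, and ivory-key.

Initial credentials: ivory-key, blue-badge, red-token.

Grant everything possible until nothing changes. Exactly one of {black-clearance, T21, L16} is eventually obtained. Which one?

Holding red-token, blue-badge, and ivory-key grants L28 (A5).
Holding L28 and ivory-key grants black-clearance (A1).
T21 would need L16, K28, and black-clearance (A4), but L16 is never granted. L16 would need red-token and T21 (A2), but T21 is never granted.

black-clearance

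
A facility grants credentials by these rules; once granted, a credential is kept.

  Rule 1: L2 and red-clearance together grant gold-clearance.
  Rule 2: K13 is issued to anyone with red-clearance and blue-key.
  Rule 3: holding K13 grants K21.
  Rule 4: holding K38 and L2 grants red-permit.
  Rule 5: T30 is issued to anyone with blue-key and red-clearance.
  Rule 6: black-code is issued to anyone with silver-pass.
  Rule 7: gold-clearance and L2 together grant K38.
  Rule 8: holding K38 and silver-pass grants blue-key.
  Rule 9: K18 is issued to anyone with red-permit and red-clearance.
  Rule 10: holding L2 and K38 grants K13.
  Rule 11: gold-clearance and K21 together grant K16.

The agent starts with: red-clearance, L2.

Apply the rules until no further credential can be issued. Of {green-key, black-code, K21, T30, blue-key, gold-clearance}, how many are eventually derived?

2

Holding L2 and red-clearance grants gold-clearance (Rule 1).
Holding gold-clearance and L2 grants K38 (Rule 7).
Holding L2 and K38 grants K13 (Rule 10).
Holding K13 grants K21 (Rule 3).
No rule produces green-key, and it is not given.
black-code would need silver-pass (Rule 6), but silver-pass is never granted.
K21: reached.
T30 would need blue-key and red-clearance (Rule 5), but blue-key is never granted.
blue-key would need K38 and silver-pass (Rule 8), but silver-pass is never granted.
gold-clearance: reached.
Reached: K21 and gold-clearance — 2 of the 6.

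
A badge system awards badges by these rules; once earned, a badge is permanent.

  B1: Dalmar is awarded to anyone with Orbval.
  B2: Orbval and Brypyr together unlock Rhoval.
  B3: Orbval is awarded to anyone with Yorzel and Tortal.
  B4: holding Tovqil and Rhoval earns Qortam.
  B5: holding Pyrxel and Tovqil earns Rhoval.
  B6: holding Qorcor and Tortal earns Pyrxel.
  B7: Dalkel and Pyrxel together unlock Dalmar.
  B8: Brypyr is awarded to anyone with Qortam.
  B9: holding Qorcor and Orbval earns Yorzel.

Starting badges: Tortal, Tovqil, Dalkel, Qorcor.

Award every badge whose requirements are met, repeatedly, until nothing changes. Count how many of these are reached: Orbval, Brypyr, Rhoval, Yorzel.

With Qorcor and Tortal, Pyrxel is earned (B6).
With Pyrxel and Tovqil, Rhoval is earned (B5).
With Tovqil and Rhoval, Qortam is earned (B4).
With Qortam, Brypyr is earned (B8).
Orbval would need Yorzel and Tortal (B3), but Yorzel is never earned.
Brypyr: reached.
Rhoval: reached.
Yorzel would need Qorcor and Orbval (B9), but Orbval is never earned.
Reached: Brypyr and Rhoval — 2 of the 4.

2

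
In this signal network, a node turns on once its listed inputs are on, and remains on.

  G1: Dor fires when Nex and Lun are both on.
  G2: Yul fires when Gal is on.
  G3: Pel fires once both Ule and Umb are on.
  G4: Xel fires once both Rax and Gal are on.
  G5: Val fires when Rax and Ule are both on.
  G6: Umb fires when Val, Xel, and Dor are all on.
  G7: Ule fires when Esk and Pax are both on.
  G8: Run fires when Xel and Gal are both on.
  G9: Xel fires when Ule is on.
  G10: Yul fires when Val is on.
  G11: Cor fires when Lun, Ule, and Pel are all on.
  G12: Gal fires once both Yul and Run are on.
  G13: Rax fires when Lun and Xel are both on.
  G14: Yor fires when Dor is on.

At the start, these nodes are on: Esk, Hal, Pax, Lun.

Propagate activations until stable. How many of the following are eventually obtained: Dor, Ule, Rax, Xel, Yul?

Esk and Pax are on, so Ule fires (G7).
G9: Ule on → Xel on.
Lun and Xel are on, so Rax fires (G13).
Rax and Ule are on, so Val fires (G5).
G10: Val on → Yul on.
Dor would need Nex and Lun (G1), but Nex never turns on.
Ule: reached.
Rax: reached.
Xel: reached.
Yul: reached.
Reached: Ule, Rax, Xel, and Yul — 4 of the 5.

4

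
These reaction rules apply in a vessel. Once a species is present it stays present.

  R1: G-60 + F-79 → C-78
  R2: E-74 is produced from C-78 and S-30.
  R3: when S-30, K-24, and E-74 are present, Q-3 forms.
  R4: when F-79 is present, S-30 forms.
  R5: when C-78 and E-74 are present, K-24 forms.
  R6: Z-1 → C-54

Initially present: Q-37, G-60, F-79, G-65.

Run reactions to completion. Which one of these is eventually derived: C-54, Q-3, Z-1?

Q-3

F-79 present → S-30 forms (R4).
G-60 and F-79 present → C-78 forms (R1).
C-78 and S-30 present → E-74 forms (R2).
C-78 and E-74 present → K-24 forms (R5).
S-30, K-24, and E-74 present → Q-3 forms (R3).
No rule produces Z-1, and it is not given. C-54 would need Z-1 (R6), but Z-1 never forms.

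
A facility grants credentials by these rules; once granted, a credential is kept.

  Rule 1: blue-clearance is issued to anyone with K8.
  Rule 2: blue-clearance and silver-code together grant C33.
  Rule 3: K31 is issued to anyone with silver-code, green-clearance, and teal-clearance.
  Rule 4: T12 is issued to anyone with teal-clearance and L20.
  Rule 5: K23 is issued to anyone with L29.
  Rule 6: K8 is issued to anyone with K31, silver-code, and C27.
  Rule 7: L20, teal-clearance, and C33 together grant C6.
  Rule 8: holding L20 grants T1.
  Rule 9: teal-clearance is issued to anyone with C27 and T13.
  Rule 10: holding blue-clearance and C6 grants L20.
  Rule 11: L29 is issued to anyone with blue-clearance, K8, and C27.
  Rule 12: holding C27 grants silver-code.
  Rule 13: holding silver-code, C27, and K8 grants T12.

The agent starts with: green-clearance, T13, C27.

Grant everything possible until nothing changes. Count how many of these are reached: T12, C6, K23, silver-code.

3

Holding C27 and T13 grants teal-clearance (Rule 9).
Holding C27 grants silver-code (Rule 12).
Holding silver-code, green-clearance, and teal-clearance grants K31 (Rule 3).
Holding K31, silver-code, and C27 grants K8 (Rule 6).
Holding K8 grants blue-clearance (Rule 1).
Holding silver-code, C27, and K8 grants T12 (Rule 13).
Holding blue-clearance, K8, and C27 grants L29 (Rule 11).
Holding L29 grants K23 (Rule 5).
T12: reached.
C6 would need L20, teal-clearance, and C33 (Rule 7), but L20 is never granted.
K23: reached.
silver-code: reached.
Reached: T12, K23, and silver-code — 3 of the 4.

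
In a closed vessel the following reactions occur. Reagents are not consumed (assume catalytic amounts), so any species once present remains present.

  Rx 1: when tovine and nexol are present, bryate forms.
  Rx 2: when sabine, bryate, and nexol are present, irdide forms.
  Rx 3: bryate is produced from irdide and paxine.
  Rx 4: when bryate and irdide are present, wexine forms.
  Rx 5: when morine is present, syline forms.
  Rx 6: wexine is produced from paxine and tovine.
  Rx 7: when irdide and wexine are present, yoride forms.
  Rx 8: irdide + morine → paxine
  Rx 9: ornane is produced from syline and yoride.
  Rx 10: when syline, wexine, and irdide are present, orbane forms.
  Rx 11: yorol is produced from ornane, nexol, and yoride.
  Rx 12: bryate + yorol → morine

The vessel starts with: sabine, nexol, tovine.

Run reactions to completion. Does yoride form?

Yes

tovine and nexol present → bryate forms (Rx 1).
sabine, bryate, and nexol present → irdide forms (Rx 2).
bryate and irdide present → wexine forms (Rx 4).
irdide and wexine present → yoride forms (Rx 7).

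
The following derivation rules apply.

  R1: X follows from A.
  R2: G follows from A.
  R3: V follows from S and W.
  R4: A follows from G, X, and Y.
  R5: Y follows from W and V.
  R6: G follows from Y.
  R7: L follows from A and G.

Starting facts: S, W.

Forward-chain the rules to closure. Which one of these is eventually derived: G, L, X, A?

G

S and W hold, so V follows (R3).
From W and V, R5 gives Y.
Y holds, so G follows (R6).
X would need A (R1), but A is never established. A would need G, X, and Y (R4), but X is never established. L would need A and G (R7), but A is never established.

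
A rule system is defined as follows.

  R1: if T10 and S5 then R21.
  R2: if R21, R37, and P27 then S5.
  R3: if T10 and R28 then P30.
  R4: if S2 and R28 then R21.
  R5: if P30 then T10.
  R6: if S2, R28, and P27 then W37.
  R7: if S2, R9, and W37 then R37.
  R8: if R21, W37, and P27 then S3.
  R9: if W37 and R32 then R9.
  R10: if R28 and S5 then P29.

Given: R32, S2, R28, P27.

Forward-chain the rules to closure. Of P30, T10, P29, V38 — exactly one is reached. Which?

P29

S2 and R28 hold, so R21 follows (R4).
S2, R28, and P27 hold, so W37 follows (R6).
From W37 and R32, R9 gives R9.
From S2, R9, and W37, R7 gives R37.
R21, R37, and P27 hold, so S5 follows (R2).
From R28 and S5, R10 gives P29.
No rule produces V38, and it is not given. T10 would need P30 (R5), but P30 is never established. P30 would need T10 and R28 (R3), but T10 is never established.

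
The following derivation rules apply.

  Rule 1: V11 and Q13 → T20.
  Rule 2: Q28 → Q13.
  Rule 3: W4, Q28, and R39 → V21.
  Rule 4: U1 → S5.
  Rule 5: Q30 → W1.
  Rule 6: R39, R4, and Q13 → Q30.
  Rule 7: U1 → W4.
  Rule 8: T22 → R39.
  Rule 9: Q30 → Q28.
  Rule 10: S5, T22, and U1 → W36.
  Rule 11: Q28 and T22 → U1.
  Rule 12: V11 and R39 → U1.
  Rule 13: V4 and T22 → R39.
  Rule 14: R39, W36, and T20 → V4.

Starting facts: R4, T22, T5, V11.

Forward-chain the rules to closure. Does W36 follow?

Yes

T22 holds, so R39 follows (Rule 8).
V11 and R39 hold, so U1 follows (Rule 12).
From U1, Rule 4 gives S5.
From S5, T22, and U1, Rule 10 gives W36.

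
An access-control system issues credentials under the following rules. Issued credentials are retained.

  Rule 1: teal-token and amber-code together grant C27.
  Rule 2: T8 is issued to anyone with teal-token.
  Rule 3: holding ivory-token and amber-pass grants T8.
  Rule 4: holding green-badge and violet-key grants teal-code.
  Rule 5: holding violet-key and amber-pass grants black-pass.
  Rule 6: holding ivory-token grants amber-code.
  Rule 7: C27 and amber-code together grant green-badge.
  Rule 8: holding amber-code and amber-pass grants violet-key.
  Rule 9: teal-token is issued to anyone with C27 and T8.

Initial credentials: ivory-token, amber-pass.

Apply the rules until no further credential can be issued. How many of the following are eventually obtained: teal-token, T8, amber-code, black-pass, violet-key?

Holding ivory-token grants amber-code (Rule 6).
Holding ivory-token and amber-pass grants T8 (Rule 3).
Holding amber-code and amber-pass grants violet-key (Rule 8).
Holding violet-key and amber-pass grants black-pass (Rule 5).
teal-token would need C27 and T8 (Rule 9), but C27 is never granted.
T8: reached.
amber-code: reached.
black-pass: reached.
violet-key: reached.
Reached: T8, amber-code, black-pass, and violet-key — 4 of the 5.

4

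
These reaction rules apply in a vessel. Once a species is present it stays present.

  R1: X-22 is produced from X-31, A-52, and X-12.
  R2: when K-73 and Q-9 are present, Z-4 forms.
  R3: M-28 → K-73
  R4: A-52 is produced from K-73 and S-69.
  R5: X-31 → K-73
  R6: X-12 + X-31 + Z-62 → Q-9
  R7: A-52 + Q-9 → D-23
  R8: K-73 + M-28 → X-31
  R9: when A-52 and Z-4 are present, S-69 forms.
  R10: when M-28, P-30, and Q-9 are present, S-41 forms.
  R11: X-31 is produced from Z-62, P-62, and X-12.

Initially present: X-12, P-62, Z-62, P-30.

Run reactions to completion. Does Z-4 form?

Z-62, P-62, and X-12 present → X-31 forms (R11).
X-12, X-31, and Z-62 present → Q-9 forms (R6).
X-31 present → K-73 forms (R5).
K-73 and Q-9 present → Z-4 forms (R2).

Yes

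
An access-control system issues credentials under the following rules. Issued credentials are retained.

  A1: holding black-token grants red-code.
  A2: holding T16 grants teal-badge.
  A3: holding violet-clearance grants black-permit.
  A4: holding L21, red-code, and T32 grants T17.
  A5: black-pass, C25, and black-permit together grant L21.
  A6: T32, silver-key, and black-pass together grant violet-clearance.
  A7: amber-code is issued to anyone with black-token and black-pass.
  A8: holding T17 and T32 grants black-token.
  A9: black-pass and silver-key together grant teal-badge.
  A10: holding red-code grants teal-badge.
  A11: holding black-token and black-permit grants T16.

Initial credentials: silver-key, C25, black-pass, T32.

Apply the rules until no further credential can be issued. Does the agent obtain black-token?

black-token would need T17 and T32 (A8), but T17 is never granted.

No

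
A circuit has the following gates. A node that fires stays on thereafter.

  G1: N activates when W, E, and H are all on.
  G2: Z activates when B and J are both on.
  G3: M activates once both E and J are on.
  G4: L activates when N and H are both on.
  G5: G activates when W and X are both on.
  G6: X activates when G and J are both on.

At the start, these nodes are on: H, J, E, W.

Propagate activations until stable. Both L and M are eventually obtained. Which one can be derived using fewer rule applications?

M

M: E and J are on, so M activates (G3). [1 rule application]
L: W, E, and H are on, so N activates (G1). G4: N and H on → L on. [2 rule applications]
M needs fewer.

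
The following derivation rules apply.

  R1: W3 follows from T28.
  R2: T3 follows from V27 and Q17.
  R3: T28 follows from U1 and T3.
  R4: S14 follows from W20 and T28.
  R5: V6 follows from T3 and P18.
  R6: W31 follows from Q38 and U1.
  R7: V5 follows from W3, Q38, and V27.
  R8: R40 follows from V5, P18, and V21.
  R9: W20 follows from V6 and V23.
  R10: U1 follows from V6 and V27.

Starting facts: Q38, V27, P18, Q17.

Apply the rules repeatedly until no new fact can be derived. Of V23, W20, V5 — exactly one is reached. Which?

V5

From V27 and Q17, R2 gives T3.
From T3 and P18, R5 gives V6.
V6 and V27 hold, so U1 follows (R10).
From U1 and T3, R3 gives T28.
T28 holds, so W3 follows (R1).
W3, Q38, and V27 hold, so V5 follows (R7).
W20 would need V6 and V23 (R9), but V23 is never established. No rule produces V23, and it is not given.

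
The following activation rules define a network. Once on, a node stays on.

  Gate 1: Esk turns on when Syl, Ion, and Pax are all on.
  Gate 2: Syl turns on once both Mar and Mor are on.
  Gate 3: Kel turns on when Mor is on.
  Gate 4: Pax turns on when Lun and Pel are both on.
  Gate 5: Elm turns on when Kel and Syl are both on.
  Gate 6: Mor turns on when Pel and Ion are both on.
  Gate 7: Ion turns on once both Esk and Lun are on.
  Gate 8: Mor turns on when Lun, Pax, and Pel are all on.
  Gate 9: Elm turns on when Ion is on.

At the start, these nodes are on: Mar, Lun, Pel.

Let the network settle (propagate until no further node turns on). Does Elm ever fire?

Gate 4: Lun and Pel on → Pax on.
Lun, Pax, and Pel are on, so Mor turns on (Gate 8).
Gate 2: Mar and Mor on → Syl on.
Gate 3: Mor on → Kel on.
Gate 5: Kel and Syl on → Elm on.

Yes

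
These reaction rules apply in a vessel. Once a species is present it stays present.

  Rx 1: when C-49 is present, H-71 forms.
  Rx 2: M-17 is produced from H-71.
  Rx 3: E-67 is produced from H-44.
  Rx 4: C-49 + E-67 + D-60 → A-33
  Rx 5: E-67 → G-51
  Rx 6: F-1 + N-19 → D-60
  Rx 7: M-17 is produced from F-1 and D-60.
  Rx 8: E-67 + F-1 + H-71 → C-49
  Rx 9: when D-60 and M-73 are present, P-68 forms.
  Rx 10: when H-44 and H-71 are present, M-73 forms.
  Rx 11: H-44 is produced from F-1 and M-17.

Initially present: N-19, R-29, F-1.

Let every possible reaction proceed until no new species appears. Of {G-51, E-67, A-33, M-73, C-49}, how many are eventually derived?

F-1 and N-19 present → D-60 forms (Rx 6).
F-1 and D-60 present → M-17 forms (Rx 7).
F-1 and M-17 present → H-44 forms (Rx 11).
H-44 present → E-67 forms (Rx 3).
E-67 present → G-51 forms (Rx 5).
G-51: reached.
E-67: reached.
A-33 would need C-49, E-67, and D-60 (Rx 4), but C-49 never forms.
M-73 would need H-44 and H-71 (Rx 10), but H-71 never forms.
C-49 would need E-67, F-1, and H-71 (Rx 8), but H-71 never forms.
Reached: G-51 and E-67 — 2 of the 5.

2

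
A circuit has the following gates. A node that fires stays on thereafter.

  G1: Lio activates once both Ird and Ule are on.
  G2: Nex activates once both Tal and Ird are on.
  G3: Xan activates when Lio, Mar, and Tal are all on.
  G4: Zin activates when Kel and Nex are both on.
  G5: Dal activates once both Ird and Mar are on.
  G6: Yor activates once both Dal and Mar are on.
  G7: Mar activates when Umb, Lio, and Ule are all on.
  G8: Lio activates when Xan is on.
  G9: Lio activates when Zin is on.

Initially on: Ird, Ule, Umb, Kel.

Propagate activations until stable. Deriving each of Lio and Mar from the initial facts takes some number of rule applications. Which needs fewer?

Lio

Lio: Ird and Ule are on, so Lio activates (G1). [1 rule application]
Mar: Ird and Ule are on, so Lio activates (G1). Umb, Lio, and Ule are on, so Mar activates (G7). [2 rule applications]
Lio needs fewer.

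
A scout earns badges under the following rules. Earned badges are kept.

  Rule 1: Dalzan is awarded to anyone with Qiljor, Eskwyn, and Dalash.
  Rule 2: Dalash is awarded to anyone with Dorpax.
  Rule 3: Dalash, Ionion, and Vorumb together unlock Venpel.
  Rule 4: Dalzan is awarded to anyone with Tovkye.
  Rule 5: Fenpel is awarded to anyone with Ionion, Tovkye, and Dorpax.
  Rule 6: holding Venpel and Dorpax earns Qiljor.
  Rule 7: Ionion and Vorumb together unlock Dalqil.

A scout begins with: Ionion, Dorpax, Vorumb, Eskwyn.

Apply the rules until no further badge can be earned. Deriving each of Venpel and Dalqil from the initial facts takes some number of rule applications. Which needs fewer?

Dalqil: With Ionion and Vorumb, Dalqil is earned (Rule 7). [1 rule application]
Venpel: With Dorpax, Dalash is earned (Rule 2). With Dalash, Ionion, and Vorumb, Venpel is earned (Rule 3). [2 rule applications]
Dalqil needs fewer.

Dalqil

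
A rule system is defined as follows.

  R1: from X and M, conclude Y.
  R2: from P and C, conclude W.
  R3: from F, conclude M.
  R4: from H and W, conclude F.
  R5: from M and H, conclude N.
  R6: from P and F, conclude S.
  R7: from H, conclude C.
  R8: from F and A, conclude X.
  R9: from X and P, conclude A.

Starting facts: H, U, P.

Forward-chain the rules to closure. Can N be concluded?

Yes

From H, R7 gives C.
From P and C, R2 gives W.
From H and W, R4 gives F.
F holds, so M follows (R3).
M and H hold, so N follows (R5).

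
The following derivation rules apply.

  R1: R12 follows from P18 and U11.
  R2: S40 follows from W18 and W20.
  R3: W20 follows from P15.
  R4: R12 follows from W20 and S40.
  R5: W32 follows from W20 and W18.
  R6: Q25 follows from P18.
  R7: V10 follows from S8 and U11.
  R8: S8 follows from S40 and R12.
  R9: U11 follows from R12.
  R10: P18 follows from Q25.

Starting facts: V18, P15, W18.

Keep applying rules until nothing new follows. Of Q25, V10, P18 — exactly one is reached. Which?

P15 holds, so W20 follows (R3).
From W18 and W20, R2 gives S40.
From W20 and S40, R4 gives R12.
From S40 and R12, R8 gives S8.
From R12, R9 gives U11.
From S8 and U11, R7 gives V10.
Q25 would need P18 (R6), but P18 is never established. P18 would need Q25 (R10), but Q25 is never established.

V10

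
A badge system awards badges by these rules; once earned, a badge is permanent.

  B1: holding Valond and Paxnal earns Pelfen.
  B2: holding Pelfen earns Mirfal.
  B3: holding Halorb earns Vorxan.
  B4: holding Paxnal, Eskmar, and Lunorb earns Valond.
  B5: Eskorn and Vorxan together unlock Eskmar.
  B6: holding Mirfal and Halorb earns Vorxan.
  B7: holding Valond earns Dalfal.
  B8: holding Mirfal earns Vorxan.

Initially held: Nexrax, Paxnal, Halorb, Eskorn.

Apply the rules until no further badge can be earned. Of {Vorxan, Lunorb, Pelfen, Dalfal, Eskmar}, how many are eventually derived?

2

With Halorb, Vorxan is earned (B3).
With Eskorn and Vorxan, Eskmar is earned (B5).
Vorxan: reached.
No rule produces Lunorb, and it is not given.
Pelfen would need Valond and Paxnal (B1), but Valond is never earned.
Dalfal would need Valond (B7), but Valond is never earned.
Eskmar: reached.
Reached: Vorxan and Eskmar — 2 of the 5.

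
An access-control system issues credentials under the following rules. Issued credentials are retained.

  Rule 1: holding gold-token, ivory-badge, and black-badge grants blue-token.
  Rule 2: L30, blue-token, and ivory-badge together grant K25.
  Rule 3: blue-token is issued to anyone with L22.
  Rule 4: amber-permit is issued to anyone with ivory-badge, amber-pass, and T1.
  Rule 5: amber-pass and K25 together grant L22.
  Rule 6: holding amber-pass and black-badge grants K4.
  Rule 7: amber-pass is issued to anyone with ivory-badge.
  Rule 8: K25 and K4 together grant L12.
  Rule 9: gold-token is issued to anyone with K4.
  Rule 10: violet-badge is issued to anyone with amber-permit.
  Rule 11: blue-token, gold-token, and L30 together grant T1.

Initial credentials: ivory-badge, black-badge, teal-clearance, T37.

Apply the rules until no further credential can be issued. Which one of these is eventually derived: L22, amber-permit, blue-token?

blue-token

Holding ivory-badge grants amber-pass (Rule 7).
Holding amber-pass and black-badge grants K4 (Rule 6).
Holding K4 grants gold-token (Rule 9).
Holding gold-token, ivory-badge, and black-badge grants blue-token (Rule 1).
amber-permit would need ivory-badge, amber-pass, and T1 (Rule 4), but T1 is never granted. L22 would need amber-pass and K25 (Rule 5), but K25 is never granted.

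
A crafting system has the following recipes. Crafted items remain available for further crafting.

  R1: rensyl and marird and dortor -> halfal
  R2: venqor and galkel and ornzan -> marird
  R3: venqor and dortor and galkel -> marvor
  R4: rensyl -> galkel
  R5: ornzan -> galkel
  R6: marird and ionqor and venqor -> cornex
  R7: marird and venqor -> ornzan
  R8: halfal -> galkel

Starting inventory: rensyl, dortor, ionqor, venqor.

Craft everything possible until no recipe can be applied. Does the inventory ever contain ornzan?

No

ornzan would need marird and venqor (R7), but marird is never obtained.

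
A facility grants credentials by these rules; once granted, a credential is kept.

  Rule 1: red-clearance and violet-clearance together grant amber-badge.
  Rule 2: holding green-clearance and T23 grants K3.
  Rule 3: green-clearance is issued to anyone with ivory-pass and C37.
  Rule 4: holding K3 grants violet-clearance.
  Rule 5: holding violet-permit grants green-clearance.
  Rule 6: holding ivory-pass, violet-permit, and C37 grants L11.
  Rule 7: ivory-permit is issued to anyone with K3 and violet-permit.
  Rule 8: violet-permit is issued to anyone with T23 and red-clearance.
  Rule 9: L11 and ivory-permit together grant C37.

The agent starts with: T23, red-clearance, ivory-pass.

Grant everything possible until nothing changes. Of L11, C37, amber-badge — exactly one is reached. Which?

amber-badge

Holding T23 and red-clearance grants violet-permit (Rule 8).
Holding violet-permit grants green-clearance (Rule 5).
Holding green-clearance and T23 grants K3 (Rule 2).
Holding K3 grants violet-clearance (Rule 4).
Holding red-clearance and violet-clearance grants amber-badge (Rule 1).
C37 would need L11 and ivory-permit (Rule 9), but L11 is never granted. L11 would need ivory-pass, violet-permit, and C37 (Rule 6), but C37 is never granted.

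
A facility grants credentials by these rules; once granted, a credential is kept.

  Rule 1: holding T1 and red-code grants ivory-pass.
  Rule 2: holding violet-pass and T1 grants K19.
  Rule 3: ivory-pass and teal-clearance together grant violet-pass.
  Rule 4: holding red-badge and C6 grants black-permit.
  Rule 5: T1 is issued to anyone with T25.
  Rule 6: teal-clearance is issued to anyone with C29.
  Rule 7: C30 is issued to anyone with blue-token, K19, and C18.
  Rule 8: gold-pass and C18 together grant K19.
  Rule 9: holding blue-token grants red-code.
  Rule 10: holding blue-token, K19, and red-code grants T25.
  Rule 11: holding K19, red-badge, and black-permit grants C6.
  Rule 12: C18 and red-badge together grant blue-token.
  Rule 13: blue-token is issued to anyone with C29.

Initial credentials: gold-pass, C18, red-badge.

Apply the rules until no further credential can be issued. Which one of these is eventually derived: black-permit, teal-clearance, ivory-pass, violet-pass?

ivory-pass

Holding gold-pass and C18 grants K19 (Rule 8).
Holding C18 and red-badge grants blue-token (Rule 12).
Holding blue-token grants red-code (Rule 9).
Holding blue-token, K19, and red-code grants T25 (Rule 10).
Holding T25 grants T1 (Rule 5).
Holding T1 and red-code grants ivory-pass (Rule 1).
violet-pass would need ivory-pass and teal-clearance (Rule 3), but teal-clearance is never granted. teal-clearance would need C29 (Rule 6), but C29 is never granted. black-permit would need red-badge and C6 (Rule 4), but C6 is never granted.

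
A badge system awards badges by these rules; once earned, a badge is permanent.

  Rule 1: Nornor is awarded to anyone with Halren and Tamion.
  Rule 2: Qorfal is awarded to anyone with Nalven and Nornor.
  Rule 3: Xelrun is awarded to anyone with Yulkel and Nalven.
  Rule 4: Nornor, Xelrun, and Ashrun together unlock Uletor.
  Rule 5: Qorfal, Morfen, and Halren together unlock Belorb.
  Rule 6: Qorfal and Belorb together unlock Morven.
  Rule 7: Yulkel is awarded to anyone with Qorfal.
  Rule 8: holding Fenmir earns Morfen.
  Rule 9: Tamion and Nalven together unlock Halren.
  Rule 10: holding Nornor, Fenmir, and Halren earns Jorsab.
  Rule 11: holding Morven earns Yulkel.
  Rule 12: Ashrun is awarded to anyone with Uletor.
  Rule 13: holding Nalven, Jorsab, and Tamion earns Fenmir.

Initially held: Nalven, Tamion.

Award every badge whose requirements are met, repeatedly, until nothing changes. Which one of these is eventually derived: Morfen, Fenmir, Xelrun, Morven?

Xelrun

With Tamion and Nalven, Halren is earned (Rule 9).
With Halren and Tamion, Nornor is earned (Rule 1).
With Nalven and Nornor, Qorfal is earned (Rule 2).
With Qorfal, Yulkel is earned (Rule 7).
With Yulkel and Nalven, Xelrun is earned (Rule 3).
Morven would need Qorfal and Belorb (Rule 6), but Belorb is never earned. Morfen would need Fenmir (Rule 8), but Fenmir is never earned. Fenmir would need Nalven, Jorsab, and Tamion (Rule 13), but Jorsab is never earned.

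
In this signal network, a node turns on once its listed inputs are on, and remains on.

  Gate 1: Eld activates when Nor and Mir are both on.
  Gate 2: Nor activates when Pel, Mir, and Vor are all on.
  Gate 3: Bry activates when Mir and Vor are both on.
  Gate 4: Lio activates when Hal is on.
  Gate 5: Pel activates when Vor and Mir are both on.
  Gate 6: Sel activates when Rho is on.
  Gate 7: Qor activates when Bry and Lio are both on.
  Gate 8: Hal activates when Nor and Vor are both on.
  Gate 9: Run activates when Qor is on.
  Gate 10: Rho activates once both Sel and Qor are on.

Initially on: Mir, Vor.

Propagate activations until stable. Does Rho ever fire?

No

Rho would need Sel and Qor (Gate 10), but Sel never turns on.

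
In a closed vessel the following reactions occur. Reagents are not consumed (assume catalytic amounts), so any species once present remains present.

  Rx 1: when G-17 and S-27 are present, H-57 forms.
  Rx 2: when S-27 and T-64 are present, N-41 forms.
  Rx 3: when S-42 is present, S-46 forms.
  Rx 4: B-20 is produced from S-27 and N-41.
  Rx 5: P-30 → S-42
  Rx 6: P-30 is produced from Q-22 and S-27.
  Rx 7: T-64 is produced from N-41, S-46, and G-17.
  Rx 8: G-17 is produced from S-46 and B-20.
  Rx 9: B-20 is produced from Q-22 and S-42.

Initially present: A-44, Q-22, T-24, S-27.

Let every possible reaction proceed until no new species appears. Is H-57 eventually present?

Q-22 and S-27 present → P-30 forms (Rx 6).
P-30 present → S-42 forms (Rx 5).
S-42 present → S-46 forms (Rx 3).
Q-22 and S-42 present → B-20 forms (Rx 9).
S-46 and B-20 present → G-17 forms (Rx 8).
G-17 and S-27 present → H-57 forms (Rx 1).

Yes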